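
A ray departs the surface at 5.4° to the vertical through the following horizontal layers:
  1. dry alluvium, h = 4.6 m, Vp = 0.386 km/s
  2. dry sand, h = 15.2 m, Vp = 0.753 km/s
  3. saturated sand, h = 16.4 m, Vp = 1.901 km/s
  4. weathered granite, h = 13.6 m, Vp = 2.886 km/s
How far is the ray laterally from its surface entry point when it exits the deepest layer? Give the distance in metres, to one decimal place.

Ray parameter p = sin 5.4° / 0.386 km/s = 2.4380e-01 s/km.
Layer 1: θ = 5.40°; offset = 4.6·tan 5.40° = 0.435 m.
Layer 2: sin θ = p·0.753 = 0.1836 → θ = 10.58°; offset = 15.2·tan 10.58° = 2.839 m.
Layer 3: sin θ = p·1.901 = 0.4635 → θ = 27.61°; offset = 16.4·tan 27.61° = 8.578 m.
Layer 4: sin θ = p·2.886 = 0.7036 → θ = 44.72°; offset = 13.6·tan 44.72° = 13.467 m.
Total horizontal offset = 25.318 m.

25.3 m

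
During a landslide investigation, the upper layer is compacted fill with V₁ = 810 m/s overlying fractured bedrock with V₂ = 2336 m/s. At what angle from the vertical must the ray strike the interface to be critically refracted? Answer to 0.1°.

20.3°

At critical incidence the refracted ray runs along the interface (θ₂ = 90°), so sin θ_c = V₁/V₂.
θ_c = arcsin(810/2336) = arcsin 0.3467 = 20.29°.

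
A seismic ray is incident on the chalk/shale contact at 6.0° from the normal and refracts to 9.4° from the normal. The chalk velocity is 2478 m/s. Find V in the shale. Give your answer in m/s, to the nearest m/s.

3872 m/s

sin 6.0° = 0.1045; sin 9.4° = 0.1633.
V₂ = V₁·(sin θ₂/sin θ₁) = 2478·(0.1633/0.1045) = 3871.88 m/s.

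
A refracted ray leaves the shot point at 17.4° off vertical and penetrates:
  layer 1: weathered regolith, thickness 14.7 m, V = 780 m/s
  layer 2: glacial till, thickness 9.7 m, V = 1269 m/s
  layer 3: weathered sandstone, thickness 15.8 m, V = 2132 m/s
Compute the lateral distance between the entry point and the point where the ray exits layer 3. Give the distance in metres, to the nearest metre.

32 m

Ray parameter p = sin 17.4° / 780 m/s = 3.8339e-04 s/m.
Layer 1: θ = 17.40°; offset = 14.7·tan 17.40° = 4.607 m.
Layer 2: sin θ = p·1269 = 0.4865 → θ = 29.11°; offset = 9.7·tan 29.11° = 5.402 m.
Layer 3: sin θ = p·2132 = 0.8174 → θ = 54.82°; offset = 15.8·tan 54.82° = 22.417 m.
Summing the layer offsets gives 32.425 m.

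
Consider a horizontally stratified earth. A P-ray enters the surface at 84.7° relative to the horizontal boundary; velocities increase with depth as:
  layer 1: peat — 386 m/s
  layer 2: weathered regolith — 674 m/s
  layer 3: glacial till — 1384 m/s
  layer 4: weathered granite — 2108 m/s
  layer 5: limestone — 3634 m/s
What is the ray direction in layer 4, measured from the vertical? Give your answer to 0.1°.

From the normal: θ₁ = 90° − 84.7° = 5.3°.
Ray parameter p = sin 5.3° / 386 = 2.3930e-04 s/m.
sin θ_4 = p·V_4 = 2.3930e-04 × 2108 = 0.5044.
θ_4 = 30.29° from the vertical.

30.3°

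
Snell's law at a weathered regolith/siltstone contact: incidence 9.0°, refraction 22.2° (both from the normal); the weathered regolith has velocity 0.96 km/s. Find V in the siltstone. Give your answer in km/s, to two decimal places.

Snell's law: sin 9.0°/V₁ = sin 22.2°/V₂.
V₂ = V₁·sin 22.2°/sin 9.0° = 0.96 × 2.4153 = 2.32 km/s.

2.32 km/s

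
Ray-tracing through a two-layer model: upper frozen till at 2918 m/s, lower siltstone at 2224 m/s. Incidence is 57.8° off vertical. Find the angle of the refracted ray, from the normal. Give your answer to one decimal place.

sin θ₁/V₁ = sin θ₂/V₂ ⇒ sin θ₂ = 2224·sin 57.8°/2918 = 2224·0.8462/2918 = 0.6449.
θ₂ = sin⁻¹(0.6449) = 40.16° (from vertical).

40.2°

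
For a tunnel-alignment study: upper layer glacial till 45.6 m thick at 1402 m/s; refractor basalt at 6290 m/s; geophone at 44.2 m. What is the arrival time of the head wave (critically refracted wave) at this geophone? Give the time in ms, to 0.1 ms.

t = x/V₂ + 2h·√(V₂²−V₁²)/(V₁V₂).
√(V₂²−V₁²) = √(6290²−1402²) = 6131.8 m/s; delay term = 2·45.6·6131.8/(1402·6290) = 0.06341 s.
t = 44.2/6290 + 0.06341 = 0.07044 s.

70.4 ms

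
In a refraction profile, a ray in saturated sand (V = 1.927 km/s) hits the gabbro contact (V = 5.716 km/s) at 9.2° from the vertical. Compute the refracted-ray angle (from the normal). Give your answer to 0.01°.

28.31°

sin θ₁/V₁ = sin θ₂/V₂ ⇒ sin θ₂ = 5.716·sin 9.2°/1.927 = 5.716·0.1599/1.927 = 0.4743.
θ₂ = arcsin 0.4743 = 28.31° from the normal.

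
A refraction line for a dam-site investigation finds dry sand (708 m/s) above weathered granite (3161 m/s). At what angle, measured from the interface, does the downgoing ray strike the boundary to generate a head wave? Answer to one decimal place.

77.1°

Critical incidence: sin θ_c = V₁/V₂ = 708/3161 = 0.2240.
θ_c = arcsin 0.2240 = 12.94°.
Measured from the interface: 90° − 12.94° = 77.06°.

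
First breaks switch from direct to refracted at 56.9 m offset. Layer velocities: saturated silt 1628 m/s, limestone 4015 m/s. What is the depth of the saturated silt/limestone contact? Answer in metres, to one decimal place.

x_cross = 2h·√((V₂+V₁)/(V₂−V₁)) → h = x_cross / (2·√((V₂+V₁)/(V₂−V₁))).
√((V₂+V₁)/(V₂−V₁)) = √((4015+1628)/(4015−1628)) = 1.5375.
h = 56.9 / (2·1.5375) = 18.50 m.

18.5 m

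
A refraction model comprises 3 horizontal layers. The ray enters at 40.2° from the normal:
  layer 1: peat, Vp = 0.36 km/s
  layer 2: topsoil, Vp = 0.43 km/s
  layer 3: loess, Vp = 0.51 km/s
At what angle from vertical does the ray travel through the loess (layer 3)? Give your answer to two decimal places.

66.12°

Ray parameter p = sin 40.2° / 0.36 = 1.7929e+00 s/km.
sin θ_3 = p·V_3 = 1.7929e+00 × 0.51 = 0.9144.
θ_3 = arcsin 0.9144 = 66.12°.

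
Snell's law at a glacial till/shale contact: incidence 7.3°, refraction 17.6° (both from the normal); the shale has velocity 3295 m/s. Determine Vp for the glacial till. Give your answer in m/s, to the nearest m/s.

Snell's law: sin 7.3°/V₁ = sin 17.6°/V₂.
V₁ = V₂·sin 7.3°/sin 17.6° = 3295 × 0.4202 = 1384.65 m/s.

1385 m/s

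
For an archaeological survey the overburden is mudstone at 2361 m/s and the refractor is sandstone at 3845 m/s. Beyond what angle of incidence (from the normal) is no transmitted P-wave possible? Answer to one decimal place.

37.9°

At critical incidence the refracted ray runs along the interface (θ₂ = 90°), so sin θ_c = V₁/V₂.
θ_c = arcsin(2361/3845) = arcsin 0.6140 = 37.88°.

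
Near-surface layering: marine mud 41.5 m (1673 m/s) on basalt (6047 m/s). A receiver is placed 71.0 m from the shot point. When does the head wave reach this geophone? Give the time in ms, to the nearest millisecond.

t = x/V₂ + 2h·√(V₂²−V₁²)/(V₁V₂).
√(V₂²−V₁²) = √(6047²−1673²) = 5811.0 m/s; delay term = 2·41.5·5811.0/(1673·6047) = 0.04767 s.
t = 71.0/6047 + 0.04767 = 0.05942 s.

59 ms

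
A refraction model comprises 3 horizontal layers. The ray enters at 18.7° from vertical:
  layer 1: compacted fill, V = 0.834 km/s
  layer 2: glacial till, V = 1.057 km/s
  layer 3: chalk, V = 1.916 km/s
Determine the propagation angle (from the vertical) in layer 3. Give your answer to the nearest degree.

Ray parameter p = sin 18.7° / 0.834 = 3.8443e-01 s/km.
sin θ_3 = p·V_3 = 3.8443e-01 × 1.916 = 0.7366.
θ_3 = 47.44° from the vertical.

47°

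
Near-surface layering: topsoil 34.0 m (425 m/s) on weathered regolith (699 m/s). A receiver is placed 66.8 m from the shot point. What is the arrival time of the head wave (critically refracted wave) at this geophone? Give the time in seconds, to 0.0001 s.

0.2226 s

t = x/V₂ + 2h·√(V₂²−V₁²)/(V₁V₂).
√(V₂²−V₁²) = √(699²−425²) = 555.0 m/s; delay term = 2·34.0·555.0/(425·699) = 0.12703 s.
t = 66.8/699 + 0.12703 = 0.22259 s.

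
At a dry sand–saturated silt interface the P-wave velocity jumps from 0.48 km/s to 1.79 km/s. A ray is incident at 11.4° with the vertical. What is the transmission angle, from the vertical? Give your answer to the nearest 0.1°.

47.5°

sin θ₁/V₁ = sin θ₂/V₂ ⇒ sin θ₂ = 1.79·sin 11.4°/0.48 = 1.79·0.1977/0.48 = 0.7371.
θ₂ = arcsin 0.7371 = 47.48° from the normal.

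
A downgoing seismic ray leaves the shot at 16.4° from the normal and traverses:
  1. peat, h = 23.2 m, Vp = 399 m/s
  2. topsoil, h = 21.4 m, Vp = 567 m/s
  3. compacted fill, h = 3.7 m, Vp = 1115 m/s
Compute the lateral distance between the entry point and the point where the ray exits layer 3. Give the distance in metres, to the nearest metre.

21 m

p = sin θ₁/V₁ = sin 16.4°/399 = 7.0762e-04 s/m is conserved through the stack.
Layer 1: θ = 16.40°; offset = 23.2·tan 16.40° = 6.828 m.
Layer 2: sin θ = p·567 = 0.4012 → θ = 23.65°; offset = 21.4·tan 23.65° = 9.374 m.
Layer 3: sin θ = p·1115 = 0.7890 → θ = 52.09°; offset = 3.7·tan 52.09° = 4.752 m.
Summing the layer offsets gives 20.953 m.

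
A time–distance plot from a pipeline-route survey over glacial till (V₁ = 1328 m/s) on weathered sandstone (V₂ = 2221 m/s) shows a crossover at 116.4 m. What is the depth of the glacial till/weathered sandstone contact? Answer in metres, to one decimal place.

29.2 m

h = (x_cross/2)·√((V₂−V₁)/(V₂+V₁)).
(V₂−V₁)/(V₂+V₁) = (2221−1328)/(2221+1328) = 0.2516; √ = 0.5016.
h = (116.4/2)·0.5016 = 29.19 m.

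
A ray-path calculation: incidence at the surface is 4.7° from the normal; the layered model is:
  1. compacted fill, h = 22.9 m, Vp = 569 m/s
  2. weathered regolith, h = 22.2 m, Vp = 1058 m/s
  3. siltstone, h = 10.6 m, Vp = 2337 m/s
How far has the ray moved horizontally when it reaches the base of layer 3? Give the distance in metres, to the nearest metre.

9 m

Ray parameter p = sin 4.7° / 569 m/s = 1.4400e-04 s/m.
Layer 1: θ = 4.70°; offset = 22.9·tan 4.70° = 1.883 m.
Layer 2: sin θ = p·1058 = 0.1524 → θ = 8.76°; offset = 22.2·tan 8.76° = 3.422 m.
Layer 3: sin θ = p·2337 = 0.3365 → θ = 19.67°; offset = 10.6·tan 19.67° = 3.788 m.
Total horizontal offset = 9.093 m.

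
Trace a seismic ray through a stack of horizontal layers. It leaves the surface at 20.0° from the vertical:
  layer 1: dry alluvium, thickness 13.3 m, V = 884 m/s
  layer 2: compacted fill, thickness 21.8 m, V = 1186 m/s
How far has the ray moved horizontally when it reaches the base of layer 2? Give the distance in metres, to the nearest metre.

Ray parameter p = sin 20.0° / 884 m/s = 3.8690e-04 s/m.
Layer 1: θ = 20.00°; offset = 13.3·tan 20.00° = 4.841 m.
Layer 2: sin θ = p·1186 = 0.4589 → θ = 27.31°; offset = 21.8·tan 27.31° = 11.258 m.
Σ offsets = 16.099 m.

16 m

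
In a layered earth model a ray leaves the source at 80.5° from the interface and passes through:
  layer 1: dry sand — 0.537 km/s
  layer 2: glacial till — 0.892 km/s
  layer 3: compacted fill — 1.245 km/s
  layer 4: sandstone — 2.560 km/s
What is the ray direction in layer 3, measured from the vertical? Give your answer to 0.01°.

From the normal: θ₁ = 90° − 80.5° = 9.5°.
Snell's law across each interface conserves sin θ / V, so sin θ_3 = V_3·sin θ₁/V₁.
sin θ_3 = 1.245 × sin 9.5° / 0.537 = 0.3827.
θ_3 = arcsin 0.3827 = 22.50°.

22.50°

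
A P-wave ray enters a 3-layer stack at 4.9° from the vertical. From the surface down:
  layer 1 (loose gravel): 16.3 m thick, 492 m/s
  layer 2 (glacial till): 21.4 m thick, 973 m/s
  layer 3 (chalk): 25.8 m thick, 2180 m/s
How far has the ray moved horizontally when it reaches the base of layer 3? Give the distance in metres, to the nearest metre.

16 m

Apply Snell's law at each interface; in layer i the horizontal offset is hᵢ·tan θᵢ.
Layer 1: θ = 4.90°; offset = 16.3·tan 4.90° = 1.397 m.
Layer 2: sin θ = 973·sin 4.9°/492 = 0.1689, θ = 9.73°; offset = 21.4·tan 9.73° = 3.668 m.
Layer 3: sin θ = 2180·sin 4.9°/492 = 0.3785, θ = 22.24°; offset = 25.8·tan 22.24° = 10.549 m.
Total horizontal offset = 15.614 m.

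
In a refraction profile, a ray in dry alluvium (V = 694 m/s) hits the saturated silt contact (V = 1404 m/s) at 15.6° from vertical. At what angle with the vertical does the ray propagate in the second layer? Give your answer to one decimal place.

Snell's law: sin θ₂ = (V₂/V₁)·sin θ₁ = (1404/694)·sin 15.6° = 0.5440.
θ₂ = sin⁻¹(0.5440) = 32.96° (from vertical).

33.0°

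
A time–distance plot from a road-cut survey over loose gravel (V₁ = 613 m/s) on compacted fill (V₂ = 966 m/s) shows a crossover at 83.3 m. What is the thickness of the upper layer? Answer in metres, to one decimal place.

19.7 m

x_cross = 2h·√((V₂+V₁)/(V₂−V₁)) → h = x_cross / (2·√((V₂+V₁)/(V₂−V₁))).
√((V₂+V₁)/(V₂−V₁)) = √((966+613)/(966−613)) = 2.1150.
h = 83.3 / (2·2.1150) = 19.69 m.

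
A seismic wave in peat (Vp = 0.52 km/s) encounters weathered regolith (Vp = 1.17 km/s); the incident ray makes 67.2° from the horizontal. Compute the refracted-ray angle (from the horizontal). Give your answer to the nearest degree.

Convert to the normal: θ₁ = 90° − 67.2° = 22.8°.
sin θ₁/V₁ = sin θ₂/V₂ ⇒ sin θ₂ = 1.17·sin 22.8°/0.52 = 1.17·0.3875/0.52 = 0.8719.
θ₂ = arcsin 0.8719 = 60.68° from the normal.
From the interface: 90° − 60.68° = 29.32°.

29°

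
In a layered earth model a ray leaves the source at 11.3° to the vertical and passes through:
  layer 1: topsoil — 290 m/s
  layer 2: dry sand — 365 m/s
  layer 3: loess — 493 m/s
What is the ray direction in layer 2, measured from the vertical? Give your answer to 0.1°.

Snell's law across each interface conserves sin θ / V, so sin θ_2 = V_2·sin θ₁/V₁.
sin θ_2 = 365 × sin 11.3° / 290 = 0.2466.
θ_2 = arcsin 0.2466 = 14.28°.

14.3°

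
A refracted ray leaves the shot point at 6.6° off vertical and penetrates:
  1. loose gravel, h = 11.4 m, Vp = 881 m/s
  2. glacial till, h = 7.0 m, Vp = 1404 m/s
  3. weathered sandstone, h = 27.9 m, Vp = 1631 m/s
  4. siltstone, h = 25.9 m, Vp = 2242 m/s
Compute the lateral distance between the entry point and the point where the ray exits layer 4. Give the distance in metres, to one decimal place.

Ray parameter p = sin 6.6° / 881 m/s = 1.3046e-04 s/m.
Layer 1: θ = 6.60°; offset = 11.4·tan 6.60° = 1.319 m.
Layer 2: sin θ = p·1404 = 0.1832 → θ = 10.55°; offset = 7.0·tan 10.55° = 1.304 m.
Layer 3: sin θ = p·1631 = 0.2128 → θ = 12.29°; offset = 27.9·tan 12.29° = 6.076 m.
Layer 4: sin θ = p·2242 = 0.2925 → θ = 17.01°; offset = 25.9·tan 17.01° = 7.922 m.
Summing the layer offsets gives 16.621 m.

16.6 m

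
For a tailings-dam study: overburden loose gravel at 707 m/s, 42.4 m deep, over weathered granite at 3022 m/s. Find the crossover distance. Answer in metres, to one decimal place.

107.6 m

x_cross = 2h·√((V₂+V₁)/(V₂−V₁)).
(V₂+V₁)/(V₂−V₁) = (3022+707)/(3022−707) = 1.6108; √ = 1.2692.
x_cross = 2·42.4·1.2692 = 107.63 m.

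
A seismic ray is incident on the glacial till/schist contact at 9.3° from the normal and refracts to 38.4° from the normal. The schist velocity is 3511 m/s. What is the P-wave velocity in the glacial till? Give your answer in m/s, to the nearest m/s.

913 m/s

sin 9.3° = 0.1616; sin 38.4° = 0.6211.
V₁ = V₂·(sin θ₁/sin θ₂) = 3511·(0.1616/0.6211) = 913.46 m/s.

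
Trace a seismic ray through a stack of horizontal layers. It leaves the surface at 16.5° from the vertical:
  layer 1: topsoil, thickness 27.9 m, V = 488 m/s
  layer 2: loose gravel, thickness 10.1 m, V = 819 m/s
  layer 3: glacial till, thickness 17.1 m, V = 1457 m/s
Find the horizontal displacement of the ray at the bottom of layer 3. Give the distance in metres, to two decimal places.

41.10 m

Ray parameter p = sin 16.5° / 488 m/s = 5.8200e-04 s/m.
Layer 1: θ = 16.50°; offset = 27.9·tan 16.50° = 8.2644 m.
Layer 2: sin θ = p·819 = 0.4767 → θ = 28.47°; offset = 10.1·tan 28.47° = 5.4764 m.
Layer 3: sin θ = p·1457 = 0.8480 → θ = 57.99°; offset = 17.1·tan 57.99° = 27.3570 m.
Σ offsets = 41.0977 m.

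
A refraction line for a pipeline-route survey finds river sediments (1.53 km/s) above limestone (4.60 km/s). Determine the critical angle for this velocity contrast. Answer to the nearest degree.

19°

At critical incidence the refracted ray runs along the interface (θ₂ = 90°), so sin θ_c = V₁/V₂.
θ_c = arcsin(1.53/4.60) = arcsin 0.3326 = 19.43°.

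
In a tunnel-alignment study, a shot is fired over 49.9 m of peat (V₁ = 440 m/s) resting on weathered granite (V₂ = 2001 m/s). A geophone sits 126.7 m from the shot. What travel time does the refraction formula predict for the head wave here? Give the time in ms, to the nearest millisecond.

t = x/V₂ + 2h·√(V₂²−V₁²)/(V₁V₂).
√(V₂²−V₁²) = √(2001²−440²) = 1952.0 m/s; delay term = 2·49.9·1952.0/(440·2001) = 0.22127 s.
t = 126.7/2001 + 0.22127 = 0.28459 s.

285 ms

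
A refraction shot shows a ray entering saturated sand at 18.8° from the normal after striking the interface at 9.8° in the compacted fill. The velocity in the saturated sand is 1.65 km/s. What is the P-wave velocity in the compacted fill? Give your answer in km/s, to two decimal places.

0.87 km/s

sin 9.8° = 0.1702; sin 18.8° = 0.3223.
V₁ = V₂·(sin θ₁/sin θ₂) = 1.65·(0.1702/0.3223) = 0.87 km/s.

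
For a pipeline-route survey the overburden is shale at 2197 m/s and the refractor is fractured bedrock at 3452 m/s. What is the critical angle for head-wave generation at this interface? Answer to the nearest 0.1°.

39.5°

Critical incidence: sin θ_c = V₁/V₂ = 2197/3452 = 0.6364.
θ_c = arcsin 0.6364 = 39.53°.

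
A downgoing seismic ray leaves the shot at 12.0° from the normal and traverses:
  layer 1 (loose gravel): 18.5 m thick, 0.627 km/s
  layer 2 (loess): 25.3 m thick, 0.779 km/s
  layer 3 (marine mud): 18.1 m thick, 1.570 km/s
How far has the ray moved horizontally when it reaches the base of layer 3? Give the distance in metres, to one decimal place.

Apply Snell's law at each interface; in layer i the horizontal offset is hᵢ·tan θᵢ.
Layer 1: θ = 12.00°; offset = 18.5·tan 12.00° = 3.932 m.
Layer 2: sin θ = 0.779·sin 12.0°/0.627 = 0.2583, θ = 14.97°; offset = 25.3·tan 14.97° = 6.765 m.
Layer 3: sin θ = 1.570·sin 12.0°/0.627 = 0.5206, θ = 31.37°; offset = 18.1·tan 31.37° = 11.037 m.
Total horizontal offset = 21.734 m.

21.7 m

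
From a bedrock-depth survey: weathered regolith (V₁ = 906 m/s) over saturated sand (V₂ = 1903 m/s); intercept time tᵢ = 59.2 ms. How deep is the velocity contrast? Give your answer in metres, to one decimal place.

30.5 m

θ_c = arcsin(906/1903) = 28.43°; cos θ_c = 0.8794.
tᵢ = 2h cos θ_c/V₁ ⇒ h = tᵢ·V₁/(2 cos θ_c) = 0.0592·906/(2·0.8794) = 30.50 m.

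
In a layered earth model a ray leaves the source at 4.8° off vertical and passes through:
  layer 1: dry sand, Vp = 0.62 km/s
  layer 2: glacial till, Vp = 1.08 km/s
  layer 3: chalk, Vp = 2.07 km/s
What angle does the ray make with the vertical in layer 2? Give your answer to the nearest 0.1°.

8.4°

Ray parameter p = sin 4.8° / 0.62 = 1.3496e-01 s/km.
sin θ_2 = p·V_2 = 1.3496e-01 × 1.08 = 0.1458.
θ_2 = arcsin 0.1458 = 8.38°.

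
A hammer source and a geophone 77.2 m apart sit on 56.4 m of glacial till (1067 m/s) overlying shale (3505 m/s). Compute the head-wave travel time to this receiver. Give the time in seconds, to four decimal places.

t = x/V₂ + 2h·√(V₂²−V₁²)/(V₁V₂).
√(V₂²−V₁²) = √(3505²−1067²) = 3338.6 m/s; delay term = 2·56.4·3338.6/(1067·3505) = 0.10070 s.
t = 77.2/3505 + 0.10070 = 0.12273 s.

0.1227 s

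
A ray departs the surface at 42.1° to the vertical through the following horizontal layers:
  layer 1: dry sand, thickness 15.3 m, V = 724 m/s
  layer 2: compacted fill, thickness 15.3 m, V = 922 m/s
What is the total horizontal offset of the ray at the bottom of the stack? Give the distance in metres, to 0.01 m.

p = sin θ₁/V₁ = sin 42.1°/724 = 9.2600e-04 s/m is conserved through the stack.
Layer 1: θ = 42.10°; offset = 15.3·tan 42.10° = 13.8246 m.
Layer 2: sin θ = p·922 = 0.8538 → θ = 58.62°; offset = 15.3·tan 58.62° = 25.0897 m.
Summing the layer offsets gives 38.9144 m.

38.91 m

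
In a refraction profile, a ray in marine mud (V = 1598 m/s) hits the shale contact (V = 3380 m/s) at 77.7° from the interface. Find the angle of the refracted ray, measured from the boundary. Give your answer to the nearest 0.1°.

Angle from the normal: 90° − 77.7° = 12.3°.
sin θ₁/V₁ = sin θ₂/V₂ ⇒ sin θ₂ = 3380·sin 12.3°/1598 = 3380·0.2130/1598 = 0.4506.
θ₂ = arcsin 0.4506 = 26.78° from the normal.
From the interface: 90° − 26.78° = 63.22°.

63.2°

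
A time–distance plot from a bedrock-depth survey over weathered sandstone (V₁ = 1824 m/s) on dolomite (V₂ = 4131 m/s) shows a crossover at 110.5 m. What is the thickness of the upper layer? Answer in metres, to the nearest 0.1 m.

34.4 m

h = (x_cross/2)·√((V₂−V₁)/(V₂+V₁)).
(V₂−V₁)/(V₂+V₁) = (4131−1824)/(4131+1824) = 0.3874; √ = 0.6224.
h = (110.5/2)·0.6224 = 34.39 m.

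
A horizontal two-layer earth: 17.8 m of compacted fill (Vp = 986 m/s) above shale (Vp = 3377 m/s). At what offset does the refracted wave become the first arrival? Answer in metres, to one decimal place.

48.1 m

θ_c = arcsin(986/3377) = 16.98°, so cos θ_c = 0.9564 and tᵢ = 2h cos θ_c/V₁ = 0.0345 s.
At crossover x/V₁ = x/V₂ + tᵢ ⇒ x = tᵢ/(1/V₁ − 1/V₂) = 0.03453/(1.0142e-03 − 2.9612e-04) = 48.09 m.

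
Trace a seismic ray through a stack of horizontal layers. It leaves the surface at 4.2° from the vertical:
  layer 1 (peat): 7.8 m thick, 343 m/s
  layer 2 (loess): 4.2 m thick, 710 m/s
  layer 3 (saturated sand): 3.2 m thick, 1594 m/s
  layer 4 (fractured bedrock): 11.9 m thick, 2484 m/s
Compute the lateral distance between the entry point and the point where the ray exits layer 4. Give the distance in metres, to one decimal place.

p = sin θ₁/V₁ = sin 4.2°/343 = 2.1352e-04 s/m is conserved through the stack.
Layer 1: θ = 4.20°; offset = 7.8·tan 4.20° = 0.573 m.
Layer 2: sin θ = p·710 = 0.1516 → θ = 8.72°; offset = 4.2·tan 8.72° = 0.644 m.
Layer 3: sin θ = p·1594 = 0.3404 → θ = 19.90°; offset = 3.2·tan 19.90° = 1.158 m.
Layer 4: sin θ = p·2484 = 0.5304 → θ = 32.03°; offset = 11.9·tan 32.03° = 7.445 m.
Summing the layer offsets gives 9.820 m.

9.8 m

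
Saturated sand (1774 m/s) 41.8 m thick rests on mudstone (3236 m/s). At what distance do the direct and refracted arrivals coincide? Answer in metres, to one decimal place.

154.8 m

θ_c = arcsin(1774/3236) = 33.24°, so cos θ_c = 0.8363 and tᵢ = 2h cos θ_c/V₁ = 0.0394 s.
At crossover x/V₁ = x/V₂ + tᵢ ⇒ x = tᵢ/(1/V₁ − 1/V₂) = 0.03941/(5.6370e-04 − 3.0902e-04) = 154.76 m.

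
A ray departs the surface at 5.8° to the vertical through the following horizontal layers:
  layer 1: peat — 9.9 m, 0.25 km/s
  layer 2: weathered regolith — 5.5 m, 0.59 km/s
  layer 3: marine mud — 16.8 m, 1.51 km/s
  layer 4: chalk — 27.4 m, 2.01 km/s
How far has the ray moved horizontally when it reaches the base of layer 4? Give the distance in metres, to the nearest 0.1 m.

53.5 m

Ray parameter p = sin 5.8° / 0.25 km/s = 4.0423e-01 s/km.
Layer 1: θ = 5.80°; offset = 9.9·tan 5.80° = 1.006 m.
Layer 2: sin θ = p·0.59 = 0.2385 → θ = 13.80°; offset = 5.5·tan 13.80° = 1.351 m.
Layer 3: sin θ = p·1.51 = 0.6104 → θ = 37.62°; offset = 16.8·tan 37.62° = 12.946 m.
Layer 4: sin θ = p·2.01 = 0.8125 → θ = 54.34°; offset = 27.4·tan 54.34° = 38.188 m.
Summing the layer offsets gives 53.490 m.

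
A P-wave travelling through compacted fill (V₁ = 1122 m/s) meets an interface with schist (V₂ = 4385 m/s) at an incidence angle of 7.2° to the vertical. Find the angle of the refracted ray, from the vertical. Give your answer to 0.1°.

Snell's law: sin θ₂ = (V₂/V₁)·sin θ₁ = (4385/1122)·sin 7.2° = 0.4898.
θ₂ = arcsin 0.4898 = 29.33° from the normal.

29.3°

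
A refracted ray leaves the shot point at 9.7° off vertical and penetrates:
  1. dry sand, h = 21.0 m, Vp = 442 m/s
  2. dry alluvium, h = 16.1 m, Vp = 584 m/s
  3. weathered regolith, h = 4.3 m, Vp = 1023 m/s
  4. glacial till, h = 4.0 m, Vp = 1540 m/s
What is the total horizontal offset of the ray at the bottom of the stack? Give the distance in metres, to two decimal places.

p = sin θ₁/V₁ = sin 9.7°/442 = 3.8120e-04 s/m is conserved through the stack.
Layer 1: θ = 9.70°; offset = 21.0·tan 9.70° = 3.5896 m.
Layer 2: sin θ = p·584 = 0.2226 → θ = 12.86°; offset = 16.1·tan 12.86° = 3.6764 m.
Layer 3: sin θ = p·1023 = 0.3900 → θ = 22.95°; offset = 4.3·tan 22.95° = 1.8210 m.
Layer 4: sin θ = p·1540 = 0.5870 → θ = 35.95°; offset = 4.0·tan 35.95° = 2.9006 m.
Σ offsets = 11.9876 m.

11.99 m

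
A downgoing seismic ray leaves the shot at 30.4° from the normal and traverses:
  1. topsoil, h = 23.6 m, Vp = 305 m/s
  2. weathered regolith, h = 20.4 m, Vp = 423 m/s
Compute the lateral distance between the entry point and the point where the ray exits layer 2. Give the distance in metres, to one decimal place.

33.9 m

Apply Snell's law at each interface; in layer i the horizontal offset is hᵢ·tan θᵢ.
Layer 1: θ = 30.40°; offset = 23.6·tan 30.40° = 13.846 m.
Layer 2: sin θ = 423·sin 30.4°/305 = 0.7018, θ = 44.57°; offset = 20.4·tan 44.57° = 20.098 m.
Total horizontal offset = 33.944 m.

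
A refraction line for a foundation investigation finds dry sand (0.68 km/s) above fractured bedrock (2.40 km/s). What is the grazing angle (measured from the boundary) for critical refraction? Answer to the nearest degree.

At critical incidence the refracted ray runs along the interface (θ₂ = 90°), so sin θ_c = V₁/V₂.
θ_c = arcsin(0.68/2.40) = arcsin 0.2833 = 16.46°.
Measured from the interface: 90° − 16.46° = 73.54°.

74°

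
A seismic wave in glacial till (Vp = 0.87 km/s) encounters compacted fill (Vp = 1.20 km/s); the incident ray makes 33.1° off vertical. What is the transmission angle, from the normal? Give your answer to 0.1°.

48.9°

sin θ₁/V₁ = sin θ₂/V₂ ⇒ sin θ₂ = 1.20·sin 33.1°/0.87 = 1.20·0.5461/0.87 = 0.7532.
θ₂ = arcsin 0.7532 = 48.87° from the normal.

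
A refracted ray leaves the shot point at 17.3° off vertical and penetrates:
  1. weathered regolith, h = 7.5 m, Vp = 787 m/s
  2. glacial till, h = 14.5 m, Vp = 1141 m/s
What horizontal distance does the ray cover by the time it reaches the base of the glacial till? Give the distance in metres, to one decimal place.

p = sin θ₁/V₁ = sin 17.3°/787 = 3.7786e-04 s/m is conserved through the stack.
Layer 1: θ = 17.30°; offset = 7.5·tan 17.30° = 2.336 m.
Layer 2: sin θ = p·1141 = 0.4311 → θ = 25.54°; offset = 14.5·tan 25.54° = 6.928 m.
Summing the layer offsets gives 9.264 m.

9.3 m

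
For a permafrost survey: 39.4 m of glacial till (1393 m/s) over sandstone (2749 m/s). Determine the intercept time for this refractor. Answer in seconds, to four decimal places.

0.0488 s

tᵢ = 2h·√(V₂²−V₁²)/(V₁V₂).
√(V₂²−V₁²) = √(2749²−1393²) = 2369.9 m/s.
tᵢ = 2·39.4·2369.9/(1393·2749) = 0.04877 s.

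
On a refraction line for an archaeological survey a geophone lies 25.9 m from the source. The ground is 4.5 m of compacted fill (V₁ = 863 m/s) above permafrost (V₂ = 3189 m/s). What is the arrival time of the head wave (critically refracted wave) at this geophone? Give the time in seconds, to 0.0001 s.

0.0182 s

θ_c = arcsin(V₁/V₂) = arcsin(863/3189) = 15.70°, cos θ_c = 0.9627.
Intercept time tᵢ = 2h cos θ_c / V₁ = 2·4.5·0.9627/863 = 0.01004 s.
t = x/V₂ + tᵢ = 25.9/3189 + 0.01004 = 0.01816 s.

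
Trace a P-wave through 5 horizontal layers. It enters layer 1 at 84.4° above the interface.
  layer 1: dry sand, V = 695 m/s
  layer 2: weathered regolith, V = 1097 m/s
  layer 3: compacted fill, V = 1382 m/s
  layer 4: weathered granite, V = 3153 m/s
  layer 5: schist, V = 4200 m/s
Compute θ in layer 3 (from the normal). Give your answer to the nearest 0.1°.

11.2°

From the normal: θ₁ = 90° − 84.4° = 5.6°.
Ray parameter p = sin 5.6° / 695 = 1.4041e-04 s/m.
sin θ_3 = p·V_3 = 1.4041e-04 × 1382 = 0.1940.
θ_3 = arcsin 0.1940 = 11.19°.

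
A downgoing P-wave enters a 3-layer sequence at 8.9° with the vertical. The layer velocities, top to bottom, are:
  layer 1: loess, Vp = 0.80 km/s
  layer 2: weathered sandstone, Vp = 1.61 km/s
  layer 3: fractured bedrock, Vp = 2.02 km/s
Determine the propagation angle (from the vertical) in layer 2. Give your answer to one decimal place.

Ray parameter p = sin 8.9° / 0.80 = 1.9339e-01 s/km.
sin θ_2 = p·V_2 = 1.9339e-01 × 1.61 = 0.3114.
θ_2 = arcsin 0.3114 = 18.14°.

18.1°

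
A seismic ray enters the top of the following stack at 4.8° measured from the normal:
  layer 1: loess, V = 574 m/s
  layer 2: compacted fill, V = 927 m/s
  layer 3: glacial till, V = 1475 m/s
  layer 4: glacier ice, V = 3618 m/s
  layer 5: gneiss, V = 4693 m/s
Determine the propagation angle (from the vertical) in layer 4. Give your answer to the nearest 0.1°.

Snell's law across each interface conserves sin θ / V, so sin θ_4 = V_4·sin θ₁/V₁.
sin θ_4 = 3618 × sin 4.8° / 574 = 0.5274.
θ_4 = arcsin 0.5274 = 31.83°.

31.8°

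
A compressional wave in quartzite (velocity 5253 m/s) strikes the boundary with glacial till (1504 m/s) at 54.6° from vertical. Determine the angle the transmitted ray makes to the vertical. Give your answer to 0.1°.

Snell's law: sin θ₂ = (V₂/V₁)·sin θ₁ = (1504/5253)·sin 54.6° = 0.2334.
θ₂ = sin⁻¹(0.2334) = 13.50° (from vertical).

13.5°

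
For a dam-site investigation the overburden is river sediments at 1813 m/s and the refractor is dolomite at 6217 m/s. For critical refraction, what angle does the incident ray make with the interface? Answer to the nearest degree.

Critical incidence: sin θ_c = V₁/V₂ = 1813/6217 = 0.2916.
θ_c = arcsin 0.2916 = 16.95°.
Measured from the interface: 90° − 16.95° = 73.05°.

73°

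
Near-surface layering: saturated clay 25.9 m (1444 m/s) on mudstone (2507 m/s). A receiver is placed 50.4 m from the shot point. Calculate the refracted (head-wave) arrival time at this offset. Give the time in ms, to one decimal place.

θ_c = arcsin(V₁/V₂) = arcsin(1444/2507) = 35.17°, cos θ_c = 0.8175.
Intercept time tᵢ = 2h cos θ_c / V₁ = 2·25.9·0.8175/1444 = 0.02932 s.
t = x/V₂ + tᵢ = 50.4/2507 + 0.02932 = 0.04943 s.

49.4 ms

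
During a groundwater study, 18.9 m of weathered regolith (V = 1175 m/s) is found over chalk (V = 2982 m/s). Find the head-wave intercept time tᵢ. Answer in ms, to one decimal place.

tᵢ = 2h·√(V₂²−V₁²)/(V₁V₂).
√(V₂²−V₁²) = √(2982²−1175²) = 2740.7 m/s.
tᵢ = 2·18.9·2740.7/(1175·2982) = 0.02957 s.

29.6 ms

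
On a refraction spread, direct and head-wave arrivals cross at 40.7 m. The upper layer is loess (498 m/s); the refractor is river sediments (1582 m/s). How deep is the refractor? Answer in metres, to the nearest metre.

15 m

x_cross = 2h·√((V₂+V₁)/(V₂−V₁)) → h = x_cross / (2·√((V₂+V₁)/(V₂−V₁))).
√((V₂+V₁)/(V₂−V₁)) = √((1582+498)/(1582−498)) = 1.3852.
h = 40.7 / (2·1.3852) = 14.69 m.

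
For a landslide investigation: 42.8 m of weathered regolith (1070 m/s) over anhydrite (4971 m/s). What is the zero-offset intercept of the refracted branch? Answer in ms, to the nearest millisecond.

tᵢ = 2h·√(V₂²−V₁²)/(V₁V₂).
√(V₂²−V₁²) = √(4971²−1070²) = 4854.5 m/s.
tᵢ = 2·42.8·4854.5/(1070·4971) = 0.07812 s.

78 ms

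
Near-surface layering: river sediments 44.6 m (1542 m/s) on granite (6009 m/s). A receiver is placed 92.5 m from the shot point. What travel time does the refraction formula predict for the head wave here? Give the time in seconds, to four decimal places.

t = x/V₂ + 2h·√(V₂²−V₁²)/(V₁V₂).
√(V₂²−V₁²) = √(6009²−1542²) = 5807.8 m/s; delay term = 2·44.6·5807.8/(1542·6009) = 0.05591 s.
t = 92.5/6009 + 0.05591 = 0.07130 s.

0.0713 s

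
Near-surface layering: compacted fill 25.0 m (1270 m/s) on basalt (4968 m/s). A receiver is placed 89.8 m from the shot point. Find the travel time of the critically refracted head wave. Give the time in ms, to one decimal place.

56.1 ms

θ_c = arcsin(V₁/V₂) = arcsin(1270/4968) = 14.81°, cos θ_c = 0.9668.
Intercept time tᵢ = 2h cos θ_c / V₁ = 2·25.0·0.9668/1270 = 0.03806 s.
t = x/V₂ + tᵢ = 89.8/4968 + 0.03806 = 0.05614 s.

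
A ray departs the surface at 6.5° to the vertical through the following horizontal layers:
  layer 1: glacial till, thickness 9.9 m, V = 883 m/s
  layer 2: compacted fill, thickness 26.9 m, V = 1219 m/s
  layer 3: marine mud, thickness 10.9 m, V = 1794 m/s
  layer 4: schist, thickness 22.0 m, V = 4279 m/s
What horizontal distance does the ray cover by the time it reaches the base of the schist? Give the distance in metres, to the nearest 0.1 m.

22.4 m

p = sin θ₁/V₁ = sin 6.5°/883 = 1.2820e-04 s/m is conserved through the stack.
Layer 1: θ = 6.50°; offset = 9.9·tan 6.50° = 1.128 m.
Layer 2: sin θ = p·1219 = 0.1563 → θ = 8.99°; offset = 26.9·tan 8.99° = 4.256 m.
Layer 3: sin θ = p·1794 = 0.2300 → θ = 13.30°; offset = 10.9·tan 13.30° = 2.576 m.
Layer 4: sin θ = p·4279 = 0.5486 → θ = 33.27°; offset = 22.0·tan 33.27° = 14.435 m.
Summing the layer offsets gives 22.395 m.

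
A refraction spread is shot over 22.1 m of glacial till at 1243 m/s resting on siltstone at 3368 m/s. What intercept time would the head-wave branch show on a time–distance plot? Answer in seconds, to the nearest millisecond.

tᵢ = 2h·√(V₂²−V₁²)/(V₁V₂).
√(V₂²−V₁²) = √(3368²−1243²) = 3130.2 m/s.
tᵢ = 2·22.1·3130.2/(1243·3368) = 0.03305 s.

0.033 s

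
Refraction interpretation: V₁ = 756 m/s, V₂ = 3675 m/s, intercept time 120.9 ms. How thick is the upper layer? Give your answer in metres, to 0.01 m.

46.70 m

θ_c = arcsin(756/3675) = 11.87°; cos θ_c = 0.9786.
tᵢ = 2h cos θ_c/V₁ ⇒ h = tᵢ·V₁/(2 cos θ_c) = 0.1209·756/(2·0.9786) = 46.70 m.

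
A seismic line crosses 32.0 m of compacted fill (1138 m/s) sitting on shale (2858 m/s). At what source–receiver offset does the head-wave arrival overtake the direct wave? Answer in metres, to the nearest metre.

98 m

x_cross = 2h·√((V₂+V₁)/(V₂−V₁)).
(V₂+V₁)/(V₂−V₁) = (2858+1138)/(2858−1138) = 2.3233; √ = 1.5242.
x_cross = 2·32.0·1.5242 = 97.55 m.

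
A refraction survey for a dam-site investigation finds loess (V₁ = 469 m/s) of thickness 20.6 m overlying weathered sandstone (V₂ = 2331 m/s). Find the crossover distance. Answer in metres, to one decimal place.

50.5 m

θ_c = arcsin(469/2331) = 11.61°, so cos θ_c = 0.9795 and tᵢ = 2h cos θ_c/V₁ = 0.0861 s.
At crossover x/V₁ = x/V₂ + tᵢ ⇒ x = tᵢ/(1/V₁ − 1/V₂) = 0.08605/(2.1322e-03 − 4.2900e-04) = 50.52 m.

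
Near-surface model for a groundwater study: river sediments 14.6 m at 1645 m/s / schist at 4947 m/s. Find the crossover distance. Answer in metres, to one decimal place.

θ_c = arcsin(1645/4947) = 19.42°, so cos θ_c = 0.9431 and tᵢ = 2h cos θ_c/V₁ = 0.0167 s.
At crossover x/V₁ = x/V₂ + tᵢ ⇒ x = tᵢ/(1/V₁ − 1/V₂) = 0.01674/(6.0790e-04 − 2.0214e-04) = 41.26 m.

41.3 m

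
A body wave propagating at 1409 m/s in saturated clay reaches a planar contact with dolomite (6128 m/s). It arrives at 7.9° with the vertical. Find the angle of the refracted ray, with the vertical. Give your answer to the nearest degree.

sin θ₁/V₁ = sin θ₂/V₂ ⇒ sin θ₂ = 6128·sin 7.9°/1409 = 6128·0.1374/1409 = 0.5978.
θ₂ = sin⁻¹(0.5978) = 36.71° (from vertical).

37°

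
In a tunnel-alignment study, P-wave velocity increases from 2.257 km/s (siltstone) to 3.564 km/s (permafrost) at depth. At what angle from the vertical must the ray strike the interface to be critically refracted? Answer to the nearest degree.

39°

Critical incidence: sin θ_c = V₁/V₂ = 2.257/3.564 = 0.6333.
θ_c = arcsin 0.6333 = 39.29°.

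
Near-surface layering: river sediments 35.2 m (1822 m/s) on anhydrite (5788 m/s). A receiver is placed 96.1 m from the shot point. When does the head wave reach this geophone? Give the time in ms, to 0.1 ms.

t = x/V₂ + 2h·√(V₂²−V₁²)/(V₁V₂).
√(V₂²−V₁²) = √(5788²−1822²) = 5493.7 m/s; delay term = 2·35.2·5493.7/(1822·5788) = 0.03667 s.
t = 96.1/5788 + 0.03667 = 0.05328 s.

53.3 ms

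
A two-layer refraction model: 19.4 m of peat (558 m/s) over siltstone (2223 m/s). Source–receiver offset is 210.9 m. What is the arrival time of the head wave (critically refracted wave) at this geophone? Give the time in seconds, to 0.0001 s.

0.1622 s

t = x/V₂ + 2h·√(V₂²−V₁²)/(V₁V₂).
√(V₂²−V₁²) = √(2223²−558²) = 2151.8 m/s; delay term = 2·19.4·2151.8/(558·2223) = 0.06731 s.
t = 210.9/2223 + 0.06731 = 0.16218 s.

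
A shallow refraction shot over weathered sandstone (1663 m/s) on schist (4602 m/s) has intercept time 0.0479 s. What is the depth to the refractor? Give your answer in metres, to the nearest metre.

43 m

h = tᵢ·V₁·V₂ / (2·√(V₂²−V₁²)).
√(V₂²−V₁²) = √(4602² − 1663²) = 4291.0 m/s.
h = 0.0479 s × 1663 × 4602 / (2 × 4291.0) = 42.72 m.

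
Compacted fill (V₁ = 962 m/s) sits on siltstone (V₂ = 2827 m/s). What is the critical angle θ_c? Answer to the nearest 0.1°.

19.9°

At critical incidence the refracted ray runs along the interface (θ₂ = 90°), so sin θ_c = V₁/V₂.
θ_c = arcsin(962/2827) = arcsin 0.3403 = 19.89°.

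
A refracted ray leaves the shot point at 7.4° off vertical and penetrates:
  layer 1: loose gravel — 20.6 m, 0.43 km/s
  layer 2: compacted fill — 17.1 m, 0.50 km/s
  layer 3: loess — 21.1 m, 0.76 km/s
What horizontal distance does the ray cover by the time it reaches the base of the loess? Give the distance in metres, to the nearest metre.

Apply Snell's law at each interface; in layer i the horizontal offset is hᵢ·tan θᵢ.
Layer 1: θ = 7.40°; offset = 20.6·tan 7.40° = 2.675 m.
Layer 2: sin θ = 0.50·sin 7.4°/0.43 = 0.1498, θ = 8.61°; offset = 17.1·tan 8.61° = 2.590 m.
Layer 3: sin θ = 0.76·sin 7.4°/0.43 = 0.2276, θ = 13.16°; offset = 21.1·tan 13.16° = 4.933 m.
Summing the layer offsets gives 10.198 m.

10 m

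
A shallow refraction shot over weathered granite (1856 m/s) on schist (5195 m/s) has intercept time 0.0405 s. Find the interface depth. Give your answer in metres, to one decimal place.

40.2 m

h = tᵢ·V₁·V₂ / (2·√(V₂²−V₁²)).
√(V₂²−V₁²) = √(5195² − 1856²) = 4852.1 m/s.
h = 0.0405 s × 1856 × 5195 / (2 × 4852.1) = 40.24 m.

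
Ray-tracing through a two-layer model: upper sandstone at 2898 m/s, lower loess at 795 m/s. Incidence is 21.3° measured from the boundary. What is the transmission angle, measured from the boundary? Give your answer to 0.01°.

75.19°

Convert to the normal: θ₁ = 90° − 21.3° = 68.7°.
sin θ₁/V₁ = sin θ₂/V₂ ⇒ sin θ₂ = 795·sin 68.7°/2898 = 795·0.9317/2898 = 0.2556.
θ₂ = arcsin 0.2556 = 14.81° from the normal.
From the interface: 90° − 14.81° = 75.19°.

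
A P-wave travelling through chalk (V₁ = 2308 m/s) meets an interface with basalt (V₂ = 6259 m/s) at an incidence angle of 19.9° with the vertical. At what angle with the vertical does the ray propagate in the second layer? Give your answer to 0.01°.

sin θ₁/V₁ = sin θ₂/V₂ ⇒ sin θ₂ = 6259·sin 19.9°/2308 = 6259·0.3404/2308 = 0.9231.
θ₂ = arcsin 0.9231 = 67.38° from the normal.

67.38°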